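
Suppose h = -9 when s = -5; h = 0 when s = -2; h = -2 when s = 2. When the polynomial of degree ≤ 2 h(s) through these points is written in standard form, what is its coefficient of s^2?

The leading coefficient equals the top divided difference h[-5,-2,2].
h[-5,-2] = (0 - (-9)) / (-2 - (-5)) = 3
h[-2,2] = (-2 - 0) / (2 - (-2)) = -1/2
h[-5,-2,2] = (-1/2 - 3) / (2 - (-5)) = -1/2

-1/2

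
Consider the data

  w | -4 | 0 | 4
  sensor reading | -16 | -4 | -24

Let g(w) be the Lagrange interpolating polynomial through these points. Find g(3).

L_0(3) = (3)·(-1)/[(-4)·(-8)] = -3/32
L_1(3) = (7)·(-1)/[(4)·(-4)] = 7/16
L_2(3) = (7)·(3)/[(8)·(4)] = 21/32
Sum: (-16)·(-3/32) + (-4)·(7/16) + (-24)·(21/32) = -16

-16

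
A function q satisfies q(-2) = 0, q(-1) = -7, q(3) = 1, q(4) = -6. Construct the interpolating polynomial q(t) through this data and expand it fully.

Build the Lagrange basis polynomials:
L_0(t) = (t + 1)(t - 3)(t - 4) / [-30] = -(1/30)t^3 + (1/5)t^2 - (1/6)t - 2/5
L_1(t) = (t + 2)(t - 3)(t - 4) / [20] = (1/20)t^3 - (1/4)t^2 - (1/10)t + 6/5
L_2(t) = (t + 2)(t + 1)(t - 4) / [-20] = -(1/20)t^3 + (1/20)t^2 + (1/2)t + 2/5
L_3(t) = (t + 2)(t + 1)(t - 3) / [30] = (1/30)t^3 - (7/30)t - 1/5
q(t) = 0·L_0 + (-7)·L_1 + 1·L_2 + (-6)·L_3
  0·L_0(t) = 0
  (-7)·L_1(t) = -(7/20)t^3 + (7/4)t^2 + (7/10)t - 42/5
  1·L_2(t) = -(1/20)t^3 + (1/20)t^2 + (1/2)t + 2/5
  (-6)·L_3(t) = -(1/5)t^3 + (7/5)t + 6/5
Adding term by term: -(3/5)t^3 + (9/5)t^2 + (13/5)t - 34/5

q(t) = -(3/5)t^3 + (9/5)t^2 + (13/5)t - 34/5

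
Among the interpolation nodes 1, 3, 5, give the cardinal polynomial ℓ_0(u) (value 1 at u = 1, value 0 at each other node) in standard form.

ℓ_0(u) = (u - 3)(u - 5) / [(-2)·(-4)]
       = (u^2 - 8u + 15) / (8)

ℓ_0(u) = (1/8)u^2 - u + 15/8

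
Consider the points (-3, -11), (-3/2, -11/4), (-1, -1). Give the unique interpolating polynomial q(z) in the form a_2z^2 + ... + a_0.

L_0(z) = (z + 3/2)(z + 1) / [3] = (1/3)z^2 + (5/6)z + 1/2
L_1(z) = (z + 3)(z + 1) / [-3/4] = -(4/3)z^2 - (16/3)z - 4
L_2(z) = (z + 3)(z + 3/2) / [1] = z^2 + (9/2)z + 9/2
q(z) = (-11)·L_0 + (-11/4)·L_1 + (-1)·L_2
  (-11)·L_0(z) = -(11/3)z^2 - (55/6)z - 11/2
  (-11/4)·L_1(z) = (11/3)z^2 + (44/3)z + 11
  (-1)·L_2(z) = -z^2 - (9/2)z - 9/2
Adding term by term: -z^2 + z + 1

q(z) = -z^2 + z + 1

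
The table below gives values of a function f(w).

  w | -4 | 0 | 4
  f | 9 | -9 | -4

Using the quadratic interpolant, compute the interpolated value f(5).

27/32

Using Newton's divided-difference form:
f[-4,0] = (-9 - 9) / (0 - (-4)) = -9/2
f[0,4] = (-4 - (-9)) / (4 - 0) = 5/4
f[-4,0,4] = (5/4 - (-9/2)) / (4 - (-4)) = 23/32
f(5) = 9 + (-9/2)·(9) + (23/32)·(9)·(5) = 27/32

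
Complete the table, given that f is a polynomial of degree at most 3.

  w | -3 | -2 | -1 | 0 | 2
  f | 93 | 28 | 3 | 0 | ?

The 4 known values determine f uniquely (degree ≤ 3).
Evaluate each Lagrange basis at w = 2:
L_0(2) = (4)·(3)·(2)/[(-1)·(-2)·(-3)] = -4
L_1(2) = (5)·(3)·(2)/[(1)·(-1)·(-2)] = 15
L_2(2) = (5)·(4)·(2)/[(2)·(1)·(-1)] = -20
L_3(2) = (5)·(4)·(3)/[(3)·(2)·(1)] = 10
Sum: 93·(-4) + 28·(15) + 3·(-20) + 0 = -12

-12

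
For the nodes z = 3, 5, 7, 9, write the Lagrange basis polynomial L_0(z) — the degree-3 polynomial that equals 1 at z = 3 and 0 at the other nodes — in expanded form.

L_0(z) = -(1/48)z^3 + (7/16)z^2 - (143/48)z + 105/16

L_0(z) = (z - 5)(z - 7)(z - 9) / [(-2)·(-4)·(-6)]
       = (z^3 - 21z^2 + 143z - 315) / (-48)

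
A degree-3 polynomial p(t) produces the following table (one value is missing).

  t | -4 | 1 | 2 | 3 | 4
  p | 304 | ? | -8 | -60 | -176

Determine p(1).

4

The 4 known values determine p uniquely (degree ≤ 3).
Evaluate each Lagrange basis at t = 1:
L_0(1) = (-1)·(-2)·(-3)/[(-6)·(-7)·(-8)] = 1/56
L_1(1) = (5)·(-2)·(-3)/[(6)·(-1)·(-2)] = 5/2
L_2(1) = (5)·(-1)·(-3)/[(7)·(1)·(-1)] = -15/7
L_3(1) = (5)·(-1)·(-2)/[(8)·(2)·(1)] = 5/8
Sum: 304·(1/56) + (-8)·(5/2) + (-60)·(-15/7) + (-176)·(5/8) = 4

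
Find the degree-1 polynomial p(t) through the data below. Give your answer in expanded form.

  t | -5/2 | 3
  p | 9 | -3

Build the Lagrange basis polynomials:
L_0(t) = (t - 3) / [-11/2] = -(2/11)t + 6/11
L_1(t) = (t + 5/2) / [11/2] = (2/11)t + 5/11
p(t) = 9·L_0 + (-3)·L_1
  9·L_0(t) = -(18/11)t + 54/11
  (-3)·L_1(t) = -(6/11)t - 15/11
Adding term by term: -(24/11)t + 39/11

p(t) = -(24/11)t + 39/11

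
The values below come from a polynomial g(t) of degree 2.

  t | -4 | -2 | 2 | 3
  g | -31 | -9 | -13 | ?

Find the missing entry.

The 3 known values determine g uniquely (degree ≤ 2).
Evaluate each Lagrange basis at t = 3:
L_0(3) = (5)·(1)/[(-2)·(-6)] = 5/12
L_1(3) = (7)·(1)/[(2)·(-4)] = -7/8
L_2(3) = (7)·(5)/[(6)·(4)] = 35/24
Sum: (-31)·(5/12) + (-9)·(-7/8) + (-13)·(35/24) = -24

-24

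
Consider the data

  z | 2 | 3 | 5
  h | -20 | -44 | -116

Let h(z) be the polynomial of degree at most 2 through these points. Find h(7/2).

Using Newton's divided-difference form:
h[2,3] = (-44 - (-20)) / (3 - 2) = -24
h[3,5] = (-116 - (-44)) / (5 - 3) = -36
h[2,3,5] = (-36 - (-24)) / (5 - 2) = -4
h(7/2) = -20 + (-24)·(3/2) + (-4)·(3/2)·(1/2) = -59

-59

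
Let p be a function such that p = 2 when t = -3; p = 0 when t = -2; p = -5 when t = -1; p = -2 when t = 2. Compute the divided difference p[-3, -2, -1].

p[-3,-2] = (0 - 2) / (-2 - (-3)) = -2
p[-2,-1] = (-5 - 0) / (-1 - (-2)) = -5
p[-3,-2,-1] = (-5 - (-2)) / (-1 - (-3)) = -3/2

-3/2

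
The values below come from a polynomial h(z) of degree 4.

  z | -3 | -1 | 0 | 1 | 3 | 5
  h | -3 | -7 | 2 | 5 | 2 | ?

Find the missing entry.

The 5 known values determine h uniquely (degree ≤ 4).
L_0(5) = (6)·(5)·(4)·(2)/[(-2)·(-3)·(-4)·(-6)] = 5/3
L_1(5) = (8)·(5)·(4)·(2)/[(2)·(-1)·(-2)·(-4)] = -20
L_2(5) = (8)·(6)·(4)·(2)/[(3)·(1)·(-1)·(-3)] = 128/3
L_3(5) = (8)·(6)·(5)·(2)/[(4)·(2)·(1)·(-2)] = -30
L_4(5) = (8)·(6)·(5)·(4)/[(6)·(4)·(3)·(2)] = 20/3
Sum: (-3)·(5/3) + (-7)·(-20) + 2·(128/3) + 5·(-30) + 2·(20/3) = 251/3

251/3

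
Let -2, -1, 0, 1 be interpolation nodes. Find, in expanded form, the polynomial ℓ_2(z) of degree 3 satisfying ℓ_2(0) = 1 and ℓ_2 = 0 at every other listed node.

ℓ_2(z) = (z + 2)(z + 1)(z - 1) / [(2)·(1)·(-1)]
       = (z^3 + 2z^2 - z - 2) / (-2)

ℓ_2(z) = -(1/2)z^3 - z^2 + (1/2)z + 1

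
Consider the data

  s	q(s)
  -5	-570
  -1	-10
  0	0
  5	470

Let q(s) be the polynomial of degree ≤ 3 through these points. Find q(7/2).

Using Newton's divided-difference form:
q[-5,-1] = (-10 - (-570)) / (-1 - (-5)) = 140
q[-1,0] = (0 - (-10)) / (0 - (-1)) = 10
q[0,5] = (470 - 0) / (5 - 0) = 94
q[-5,-1,0] = (10 - 140) / (0 - (-5)) = -26
q[-1,0,5] = (94 - 10) / (5 - (-1)) = 14
q[-5,-1,0,5] = (14 - (-26)) / (5 - (-5)) = 4
q(7/2) = -570 + 140·(17/2) + (-26)·(17/2)·(9/2) + 4·(17/2)·(9/2)·(7/2) = 161

161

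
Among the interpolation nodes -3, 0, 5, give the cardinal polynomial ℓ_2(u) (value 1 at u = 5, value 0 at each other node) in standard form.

ℓ_2(u) = (1/40)u^2 + (3/40)u

ℓ_2(u) = (u + 3)u / [(8)·(5)]
       = (u^2 + 3u) / (40)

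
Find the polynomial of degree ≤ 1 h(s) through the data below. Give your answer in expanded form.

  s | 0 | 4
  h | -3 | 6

L_0(s) = (s - 4) / [-4] = -(1/4)s + 1
L_1(s) = s / [4] = (1/4)s
h(s) = (-3)·L_0 + 6·L_1
  (-3)·L_0(s) = (3/4)s - 3
  6·L_1(s) = (3/2)s
Adding term by term: (9/4)s - 3

h(s) = (9/4)s - 3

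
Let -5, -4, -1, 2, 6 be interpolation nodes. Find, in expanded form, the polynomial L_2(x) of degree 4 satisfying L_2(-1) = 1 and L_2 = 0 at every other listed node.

L_2(x) = (x + 5)(x + 4)(x - 2)(x - 6) / [(4)·(3)·(-3)·(-7)]
       = (x^4 + x^3 - 40x^2 - 52x + 240) / (252)

L_2(x) = (1/252)x^4 + (1/252)x^3 - (10/63)x^2 - (13/63)x + 20/21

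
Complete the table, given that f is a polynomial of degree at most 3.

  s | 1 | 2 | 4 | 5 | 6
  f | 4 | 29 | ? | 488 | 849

247

The 4 known values determine f uniquely (degree ≤ 3).
L_0(4) = (2)·(-1)·(-2)/[(-1)·(-4)·(-5)] = -1/5
L_1(4) = (3)·(-1)·(-2)/[(1)·(-3)·(-4)] = 1/2
L_2(4) = (3)·(2)·(-2)/[(4)·(3)·(-1)] = 1
L_3(4) = (3)·(2)·(-1)/[(5)·(4)·(1)] = -3/10
Sum: 4·(-1/5) + 29·(1/2) + 488·(1) + 849·(-3/10) = 247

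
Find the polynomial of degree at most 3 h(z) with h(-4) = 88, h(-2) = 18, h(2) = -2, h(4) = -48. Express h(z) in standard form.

h(z) = -z^3 + z^2 - z + 4

Newton's divided differences:
h[-4,-2] = (18 - 88) / (-2 - (-4)) = -35
h[-2,2] = (-2 - 18) / (2 - (-2)) = -5
h[2,4] = (-48 - (-2)) / (4 - 2) = -23
h[-4,-2,2] = (-5 - (-35)) / (2 - (-4)) = 5
h[-2,2,4] = (-23 - (-5)) / (4 - (-2)) = -3
h[-4,-2,2,4] = (-3 - 5) / (4 - (-4)) = -1
h(z) = 88 + (-35)·(z + 4) + 5·(z + 4)(z + 2) + (-1)·(z + 4)(z + 2)(z - 2)
Expanding: h(z) = -z^3 + z^2 - z + 4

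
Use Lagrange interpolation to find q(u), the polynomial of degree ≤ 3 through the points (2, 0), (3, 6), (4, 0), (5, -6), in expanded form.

q(u) = 2u^3 - 24u^2 + 88u - 96

L_0(u) = (u - 3)(u - 4)(u - 5) / [-6] = -(1/6)u^3 + 2u^2 - (47/6)u + 10
L_1(u) = (u - 2)(u - 4)(u - 5) / [2] = (1/2)u^3 - (11/2)u^2 + 19u - 20
L_2(u) = (u - 2)(u - 3)(u - 5) / [-2] = -(1/2)u^3 + 5u^2 - (31/2)u + 15
L_3(u) = (u - 2)(u - 3)(u - 4) / [6] = (1/6)u^3 - (3/2)u^2 + (13/3)u - 4
q(u) = 0·L_0 + 6·L_1 + 0·L_2 + (-6)·L_3
  0·L_0(u) = 0
  6·L_1(u) = 3u^3 - 33u^2 + 114u - 120
  0·L_2(u) = 0
  (-6)·L_3(u) = -u^3 + 9u^2 - 26u + 24
Adding term by term: 2u^3 - 24u^2 + 88u - 96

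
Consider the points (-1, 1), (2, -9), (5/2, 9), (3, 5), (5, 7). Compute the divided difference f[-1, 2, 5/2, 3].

-290/21

f[-1,2] = (-9 - 1) / (2 - (-1)) = -10/3
f[2,5/2] = (9 - (-9)) / (5/2 - 2) = 36
f[5/2,3] = (5 - 9) / (3 - 5/2) = -8
f[-1,2,5/2] = (36 - (-10/3)) / (5/2 - (-1)) = 236/21
f[2,5/2,3] = (-8 - 36) / (3 - 2) = -44
f[-1,2,5/2,3] = (-44 - 236/21) / (3 - (-1)) = -290/21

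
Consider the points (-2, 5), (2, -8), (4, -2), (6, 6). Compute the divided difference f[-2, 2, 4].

25/24

f[-2,2] = (-8 - 5) / (2 - (-2)) = -13/4
f[2,4] = (-2 - (-8)) / (4 - 2) = 3
f[-2,2,4] = (3 - (-13/4)) / (4 - (-2)) = 25/24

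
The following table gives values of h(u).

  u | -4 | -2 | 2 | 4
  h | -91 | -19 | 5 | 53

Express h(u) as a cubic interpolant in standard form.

L_0(u) = (u + 2)(u - 2)(u - 4) / [-96] = -(1/96)u^3 + (1/24)u^2 + (1/24)u - 1/6
L_1(u) = (u + 4)(u - 2)(u - 4) / [48] = (1/48)u^3 - (1/24)u^2 - (1/3)u + 2/3
L_2(u) = (u + 4)(u + 2)(u - 4) / [-48] = -(1/48)u^3 - (1/24)u^2 + (1/3)u + 2/3
L_3(u) = (u + 4)(u + 2)(u - 2) / [96] = (1/96)u^3 + (1/24)u^2 - (1/24)u - 1/6
h(u) = (-91)·L_0 + (-19)·L_1 + 5·L_2 + 53·L_3
  (-91)·L_0(u) = (91/96)u^3 - (91/24)u^2 - (91/24)u + 91/6
  (-19)·L_1(u) = -(19/48)u^3 + (19/24)u^2 + (19/3)u - 38/3
  5·L_2(u) = -(5/48)u^3 - (5/24)u^2 + (5/3)u + 10/3
  53·L_3(u) = (53/96)u^3 + (53/24)u^2 - (53/24)u - 53/6
Adding term by term: u^3 - u^2 + 2u - 3

h(u) = u^3 - u^2 + 2u - 3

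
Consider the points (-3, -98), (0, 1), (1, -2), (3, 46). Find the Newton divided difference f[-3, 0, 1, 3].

f[-3,0] = (1 - (-98)) / (0 - (-3)) = 33
f[0,1] = (-2 - 1) / (1 - 0) = -3
f[1,3] = (46 - (-2)) / (3 - 1) = 24
f[-3,0,1] = (-3 - 33) / (1 - (-3)) = -9
f[0,1,3] = (24 - (-3)) / (3 - 0) = 9
f[-3,0,1,3] = (9 - (-9)) / (3 - (-3)) = 3

3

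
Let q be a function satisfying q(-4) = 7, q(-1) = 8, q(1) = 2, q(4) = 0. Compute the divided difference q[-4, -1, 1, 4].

q[-4,-1] = (8 - 7) / (-1 - (-4)) = 1/3
q[-1,1] = (2 - 8) / (1 - (-1)) = -3
q[1,4] = (0 - 2) / (4 - 1) = -2/3
q[-4,-1,1] = (-3 - 1/3) / (1 - (-4)) = -2/3
q[-1,1,4] = (-2/3 - (-3)) / (4 - (-1)) = 7/15
q[-4,-1,1,4] = (7/15 - (-2/3)) / (4 - (-4)) = 17/120

17/120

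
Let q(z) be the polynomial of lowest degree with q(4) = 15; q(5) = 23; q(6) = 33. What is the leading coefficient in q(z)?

Build the Lagrange basis polynomials:
L_0(z) = (z - 5)(z - 6) / [2] = (1/2)z^2 - (11/2)z + 15
L_1(z) = (z - 4)(z - 6) / [-1] = -z^2 + 10z - 24
L_2(z) = (z - 4)(z - 5) / [2] = (1/2)z^2 - (9/2)z + 10
q(z) = 15·L_0 + 23·L_1 + 33·L_2
Only the coefficient of z^2 is needed; take it from each L_i and combine:
15·(1/2) + 23·(-1) + 33·(1/2) = 1

1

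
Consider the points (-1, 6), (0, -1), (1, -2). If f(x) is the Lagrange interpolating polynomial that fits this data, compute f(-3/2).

47/4

L_0(-3/2) = (-3/2)·(-5/2)/[(-1)·(-2)] = 15/8
L_1(-3/2) = (-1/2)·(-5/2)/[(1)·(-1)] = -5/4
L_2(-3/2) = (-1/2)·(-3/2)/[(2)·(1)] = 3/8
Sum: 6·(15/8) + (-1)·(-5/4) + (-2)·(3/8) = 47/4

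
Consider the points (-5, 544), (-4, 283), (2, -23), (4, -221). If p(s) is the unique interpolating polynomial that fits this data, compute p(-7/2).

383/2

Evaluate each Lagrange basis at s = -7/2:
L_0(-7/2) = (1/2)·(-11/2)·(-15/2)/[(-1)·(-7)·(-9)] = -55/168
L_1(-7/2) = (3/2)·(-11/2)·(-15/2)/[(1)·(-6)·(-8)] = 165/128
L_2(-7/2) = (3/2)·(1/2)·(-15/2)/[(7)·(6)·(-2)] = 15/224
L_3(-7/2) = (3/2)·(1/2)·(-11/2)/[(9)·(8)·(2)] = -11/384
Sum: 544·(-55/168) + 283·(165/128) + (-23)·(15/224) + (-221)·(-11/384) = 383/2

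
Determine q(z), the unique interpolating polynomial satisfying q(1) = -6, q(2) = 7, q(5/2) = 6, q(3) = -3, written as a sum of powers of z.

q(z) = -3z^3 + (13/2)z^2 + (29/2)z - 24

L_0(z) = (z - 2)(z - 5/2)(z - 3) / [-3] = -(1/3)z^3 + (5/2)z^2 - (37/6)z + 5
L_1(z) = (z - 1)(z - 5/2)(z - 3) / [1/2] = 2z^3 - 13z^2 + 26z - 15
L_2(z) = (z - 1)(z - 2)(z - 3) / [-3/8] = -(8/3)z^3 + 16z^2 - (88/3)z + 16
L_3(z) = (z - 1)(z - 2)(z - 5/2) / [1] = z^3 - (11/2)z^2 + (19/2)z - 5
q(z) = (-6)·L_0 + 7·L_1 + 6·L_2 + (-3)·L_3
  (-6)·L_0(z) = 2z^3 - 15z^2 + 37z - 30
  7·L_1(z) = 14z^3 - 91z^2 + 182z - 105
  6·L_2(z) = -16z^3 + 96z^2 - 176z + 96
  (-3)·L_3(z) = -3z^3 + (33/2)z^2 - (57/2)z + 15
Adding term by term: -3z^3 + (13/2)z^2 + (29/2)z - 24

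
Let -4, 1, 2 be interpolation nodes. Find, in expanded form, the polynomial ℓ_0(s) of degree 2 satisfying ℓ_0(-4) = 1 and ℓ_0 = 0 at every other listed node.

ℓ_0(s) = (1/30)s^2 - (1/10)s + 1/15

ℓ_0(s) = (s - 1)(s - 2) / [(-5)·(-6)]
       = (s^2 - 3s + 2) / (30)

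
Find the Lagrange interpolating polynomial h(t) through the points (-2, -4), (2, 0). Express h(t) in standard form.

L_0(t) = (t - 2) / [-4] = -(1/4)t + 1/2
L_1(t) = (t + 2) / [4] = (1/4)t + 1/2
h(t) = (-4)·L_0 + 0·L_1
  (-4)·L_0(t) = t - 2
  0·L_1(t) = 0
Adding term by term: t - 2

h(t) = t - 2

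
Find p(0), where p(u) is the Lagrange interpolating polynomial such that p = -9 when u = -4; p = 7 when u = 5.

L_0(0) = (-5)/[(-9)] = 5/9
L_1(0) = (4)/[(9)] = 4/9
Sum: (-9)·(5/9) + 7·(4/9) = -17/9

-17/9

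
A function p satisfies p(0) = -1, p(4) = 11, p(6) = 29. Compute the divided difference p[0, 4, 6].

1

p[0,4] = (11 - (-1)) / (4 - 0) = 3
p[4,6] = (29 - 11) / (6 - 4) = 9
p[0,4,6] = (9 - 3) / (6 - 0) = 1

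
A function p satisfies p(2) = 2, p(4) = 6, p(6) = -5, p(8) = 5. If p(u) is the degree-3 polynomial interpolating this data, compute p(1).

-135/8

L_0(1) = (-3)·(-5)·(-7)/[(-2)·(-4)·(-6)] = 35/16
L_1(1) = (-1)·(-5)·(-7)/[(2)·(-2)·(-4)] = -35/16
L_2(1) = (-1)·(-3)·(-7)/[(4)·(2)·(-2)] = 21/16
L_3(1) = (-1)·(-3)·(-5)/[(6)·(4)·(2)] = -5/16
Sum: 2·(35/16) + 6·(-35/16) + (-5)·(21/16) + 5·(-5/16) = -135/8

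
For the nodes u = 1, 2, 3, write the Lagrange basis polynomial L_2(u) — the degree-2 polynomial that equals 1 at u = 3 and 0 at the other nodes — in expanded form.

L_2(u) = (u - 1)(u - 2) / [(2)·(1)]
       = (u^2 - 3u + 2) / (2)

L_2(u) = (1/2)u^2 - (3/2)u + 1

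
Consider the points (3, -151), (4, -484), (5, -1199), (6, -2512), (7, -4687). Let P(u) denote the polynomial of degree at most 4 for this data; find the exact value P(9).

Evaluate each Lagrange basis at u = 9:
L_0(9) = (5)·(4)·(3)·(2)/[(-1)·(-2)·(-3)·(-4)] = 5
L_1(9) = (6)·(4)·(3)·(2)/[(1)·(-1)·(-2)·(-3)] = -24
L_2(9) = (6)·(5)·(3)·(2)/[(2)·(1)·(-1)·(-2)] = 45
L_3(9) = (6)·(5)·(4)·(2)/[(3)·(2)·(1)·(-1)] = -40
L_4(9) = (6)·(5)·(4)·(3)/[(4)·(3)·(2)·(1)] = 15
Sum: (-151)·(5) + (-484)·(-24) + (-1199)·(45) + (-2512)·(-40) + (-4687)·(15) = -12919

-12919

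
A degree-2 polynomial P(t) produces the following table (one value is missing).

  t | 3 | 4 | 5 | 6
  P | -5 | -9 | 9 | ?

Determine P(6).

The 3 known values determine P uniquely (degree ≤ 2).
Evaluate each Lagrange basis at t = 6:
L_0(6) = (2)·(1)/[(-1)·(-2)] = 1
L_1(6) = (3)·(1)/[(1)·(-1)] = -3
L_2(6) = (3)·(2)/[(2)·(1)] = 3
Sum: (-5)·(1) + (-9)·(-3) + 9·(3) = 49

49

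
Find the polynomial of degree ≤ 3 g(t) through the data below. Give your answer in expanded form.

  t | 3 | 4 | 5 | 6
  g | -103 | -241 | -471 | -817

g(t) = -4t^3 + 2t^2 - 4t - 1

Newton's divided differences:
g[3,4] = (-241 - (-103)) / (4 - 3) = -138
g[4,5] = (-471 - (-241)) / (5 - 4) = -230
g[5,6] = (-817 - (-471)) / (6 - 5) = -346
g[3,4,5] = (-230 - (-138)) / (5 - 3) = -46
g[4,5,6] = (-346 - (-230)) / (6 - 4) = -58
g[3,4,5,6] = (-58 - (-46)) / (6 - 3) = -4
g(t) = -103 + (-138)·(t - 3) + (-46)·(t - 3)(t - 4) + (-4)·(t - 3)(t - 4)(t - 5)
Expanding: g(t) = -4t^3 + 2t^2 - 4t - 1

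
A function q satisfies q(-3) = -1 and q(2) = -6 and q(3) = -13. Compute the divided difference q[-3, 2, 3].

-1

q[-3,2] = (-6 - (-1)) / (2 - (-3)) = -1
q[2,3] = (-13 - (-6)) / (3 - 2) = -7
q[-3,2,3] = (-7 - (-1)) / (3 - (-3)) = -1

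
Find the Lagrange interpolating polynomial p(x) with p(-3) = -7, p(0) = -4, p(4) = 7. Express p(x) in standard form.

Build the Lagrange basis polynomials:
L_0(x) = x(x - 4) / [21] = (1/21)x^2 - (4/21)x
L_1(x) = (x + 3)(x - 4) / [-12] = -(1/12)x^2 + (1/12)x + 1
L_2(x) = (x + 3)x / [28] = (1/28)x^2 + (3/28)x
p(x) = (-7)·L_0 + (-4)·L_1 + 7·L_2
  (-7)·L_0(x) = -(1/3)x^2 + (4/3)x
  (-4)·L_1(x) = (1/3)x^2 - (1/3)x - 4
  7·L_2(x) = (1/4)x^2 + (3/4)x
Adding term by term: (1/4)x^2 + (7/4)x - 4

p(x) = (1/4)x^2 + (7/4)x - 4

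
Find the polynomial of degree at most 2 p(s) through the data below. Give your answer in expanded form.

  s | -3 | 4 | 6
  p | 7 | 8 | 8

Newton's divided differences:
p[-3,4] = (8 - 7) / (4 - (-3)) = 1/7
p[4,6] = (8 - 8) / (6 - 4) = 0
p[-3,4,6] = (0 - 1/7) / (6 - (-3)) = -1/63
p(s) = 7 + (1/7)·(s + 3) + (-1/63)·(s + 3)(s - 4)
Expanding: p(s) = -(1/63)s^2 + (10/63)s + 160/21

p(s) = -(1/63)s^2 + (10/63)s + 160/21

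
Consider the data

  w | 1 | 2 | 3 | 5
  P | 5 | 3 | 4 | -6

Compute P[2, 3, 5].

-2

P[2,3] = (4 - 3) / (3 - 2) = 1
P[3,5] = (-6 - 4) / (5 - 3) = -5
P[2,3,5] = (-5 - 1) / (5 - 2) = -2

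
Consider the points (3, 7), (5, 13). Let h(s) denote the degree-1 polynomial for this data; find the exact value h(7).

Evaluate each Lagrange basis at s = 7:
L_0(7) = (2)/[(-2)] = -1
L_1(7) = (4)/[(2)] = 2
Sum: 7·(-1) + 13·(2) = 19

19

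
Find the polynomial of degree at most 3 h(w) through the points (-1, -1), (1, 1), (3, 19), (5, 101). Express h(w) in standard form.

h(w) = w^3 - w^2 + 1

Build the Lagrange basis polynomials:
L_0(w) = (w - 1)(w - 3)(w - 5) / [-48] = -(1/48)w^3 + (3/16)w^2 - (23/48)w + 5/16
L_1(w) = (w + 1)(w - 3)(w - 5) / [16] = (1/16)w^3 - (7/16)w^2 + (7/16)w + 15/16
L_2(w) = (w + 1)(w - 1)(w - 5) / [-16] = -(1/16)w^3 + (5/16)w^2 + (1/16)w - 5/16
L_3(w) = (w + 1)(w - 1)(w - 3) / [48] = (1/48)w^3 - (1/16)w^2 - (1/48)w + 1/16
h(w) = (-1)·L_0 + 1·L_1 + 19·L_2 + 101·L_3
  (-1)·L_0(w) = (1/48)w^3 - (3/16)w^2 + (23/48)w - 5/16
  1·L_1(w) = (1/16)w^3 - (7/16)w^2 + (7/16)w + 15/16
  19·L_2(w) = -(19/16)w^3 + (95/16)w^2 + (19/16)w - 95/16
  101·L_3(w) = (101/48)w^3 - (101/16)w^2 - (101/48)w + 101/16
Adding term by term: w^3 - w^2 + 1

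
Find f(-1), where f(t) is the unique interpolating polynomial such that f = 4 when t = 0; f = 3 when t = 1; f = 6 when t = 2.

9

L_0(-1) = (-2)·(-3)/[(-1)·(-2)] = 3
L_1(-1) = (-1)·(-3)/[(1)·(-1)] = -3
L_2(-1) = (-1)·(-2)/[(2)·(1)] = 1
Sum: 4·(3) + 3·(-3) + 6·(1) = 9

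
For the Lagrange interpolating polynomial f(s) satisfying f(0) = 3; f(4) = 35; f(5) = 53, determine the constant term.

3

Build the Lagrange basis polynomials:
L_0(s) = (s - 4)(s - 5) / [20] = (1/20)s^2 - (9/20)s + 1
L_1(s) = s(s - 5) / [-4] = -(1/4)s^2 + (5/4)s
L_2(s) = s(s - 4) / [5] = (1/5)s^2 - (4/5)s
f(s) = 3·L_0 + 35·L_1 + 53·L_2
Only the constant term is needed; take it from each L_i and combine:
3·(1) + 35·(0) + 53·(0) = 3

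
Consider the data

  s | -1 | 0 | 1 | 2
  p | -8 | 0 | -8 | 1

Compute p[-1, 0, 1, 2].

11/2

p[-1,0] = (0 - (-8)) / (0 - (-1)) = 8
p[0,1] = (-8 - 0) / (1 - 0) = -8
p[1,2] = (1 - (-8)) / (2 - 1) = 9
p[-1,0,1] = (-8 - 8) / (1 - (-1)) = -8
p[0,1,2] = (9 - (-8)) / (2 - 0) = 17/2
p[-1,0,1,2] = (17/2 - (-8)) / (2 - (-1)) = 11/2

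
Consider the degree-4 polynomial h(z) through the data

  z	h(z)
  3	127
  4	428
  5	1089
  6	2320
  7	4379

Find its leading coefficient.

The leading coefficient equals the top divided difference h[3,4,5,6,7].
h[3,4] = (428 - 127) / (4 - 3) = 301
h[4,5] = (1089 - 428) / (5 - 4) = 661
h[5,6] = (2320 - 1089) / (6 - 5) = 1231
h[6,7] = (4379 - 2320) / (7 - 6) = 2059
h[3,4,5] = (661 - 301) / (5 - 3) = 180
h[4,5,6] = (1231 - 661) / (6 - 4) = 285
h[5,6,7] = (2059 - 1231) / (7 - 5) = 414
h[3,4,5,6] = (285 - 180) / (6 - 3) = 35
h[4,5,6,7] = (414 - 285) / (7 - 4) = 43
h[3,4,5,6,7] = (43 - 35) / (7 - 3) = 2

2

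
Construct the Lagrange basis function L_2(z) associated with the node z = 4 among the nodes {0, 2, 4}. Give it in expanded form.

L_2(z) = (1/8)z^2 - (1/4)z

L_2(z) = z(z - 2) / [(4)·(2)]
       = (z^2 - 2z) / (8)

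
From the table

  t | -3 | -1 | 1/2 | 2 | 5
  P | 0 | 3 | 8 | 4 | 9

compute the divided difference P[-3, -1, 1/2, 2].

P[-3,-1] = (3 - 0) / (-1 - (-3)) = 3/2
P[-1,1/2] = (8 - 3) / (1/2 - (-1)) = 10/3
P[1/2,2] = (4 - 8) / (2 - 1/2) = -8/3
P[-3,-1,1/2] = (10/3 - 3/2) / (1/2 - (-3)) = 11/21
P[-1,1/2,2] = (-8/3 - 10/3) / (2 - (-1)) = -2
P[-3,-1,1/2,2] = (-2 - 11/21) / (2 - (-3)) = -53/105

-53/105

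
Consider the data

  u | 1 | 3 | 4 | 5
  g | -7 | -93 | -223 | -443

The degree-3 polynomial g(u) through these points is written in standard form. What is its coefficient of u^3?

-4

Build the Lagrange basis polynomials:
L_0(u) = (u - 3)(u - 4)(u - 5) / [-24] = -(1/24)u^3 + (1/2)u^2 - (47/24)u + 5/2
L_1(u) = (u - 1)(u - 4)(u - 5) / [4] = (1/4)u^3 - (5/2)u^2 + (29/4)u - 5
L_2(u) = (u - 1)(u - 3)(u - 5) / [-3] = -(1/3)u^3 + 3u^2 - (23/3)u + 5
L_3(u) = (u - 1)(u - 3)(u - 4) / [8] = (1/8)u^3 - u^2 + (19/8)u - 3/2
g(u) = (-7)·L_0 + (-93)·L_1 + (-223)·L_2 + (-443)·L_3
Only the coefficient of u^3 is needed; take it from each L_i and combine:
(-7)·(-1/24) + (-93)·(1/4) + (-223)·(-1/3) + (-443)·(1/8) = -4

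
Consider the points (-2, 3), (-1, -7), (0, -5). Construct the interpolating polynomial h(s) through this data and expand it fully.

Build the Lagrange basis polynomials:
L_0(s) = (s + 1)s / [2] = (1/2)s^2 + (1/2)s
L_1(s) = (s + 2)s / [-1] = -s^2 - 2s
L_2(s) = (s + 2)(s + 1) / [2] = (1/2)s^2 + (3/2)s + 1
h(s) = 3·L_0 + (-7)·L_1 + (-5)·L_2
  3·L_0(s) = (3/2)s^2 + (3/2)s
  (-7)·L_1(s) = 7s^2 + 14s
  (-5)·L_2(s) = -(5/2)s^2 - (15/2)s - 5
Adding term by term: 6s^2 + 8s - 5

h(s) = 6s^2 + 8s - 5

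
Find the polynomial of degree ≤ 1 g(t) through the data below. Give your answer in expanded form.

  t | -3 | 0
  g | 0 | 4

Build the Lagrange basis polynomials:
L_0(t) = t / [-3] = -(1/3)t
L_1(t) = (t + 3) / [3] = (1/3)t + 1
g(t) = 0·L_0 + 4·L_1
  0·L_0(t) = 0
  4·L_1(t) = (4/3)t + 4
Adding term by term: (4/3)t + 4

g(t) = (4/3)t + 4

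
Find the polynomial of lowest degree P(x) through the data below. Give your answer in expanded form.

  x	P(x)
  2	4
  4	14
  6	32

L_0(x) = (x - 4)(x - 6) / [8] = (1/8)x^2 - (5/4)x + 3
L_1(x) = (x - 2)(x - 6) / [-4] = -(1/4)x^2 + 2x - 3
L_2(x) = (x - 2)(x - 4) / [8] = (1/8)x^2 - (3/4)x + 1
P(x) = 4·L_0 + 14·L_1 + 32·L_2
  4·L_0(x) = (1/2)x^2 - 5x + 12
  14·L_1(x) = -(7/2)x^2 + 28x - 42
  32·L_2(x) = 4x^2 - 24x + 32
Adding term by term: x^2 - x + 2

P(x) = x^2 - x + 2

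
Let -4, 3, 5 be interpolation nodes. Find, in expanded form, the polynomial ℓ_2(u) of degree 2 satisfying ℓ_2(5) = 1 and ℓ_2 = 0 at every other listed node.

ℓ_2(u) = (1/18)u^2 + (1/18)u - 2/3

ℓ_2(u) = (u + 4)(u - 3) / [(9)·(2)]
       = (u^2 + u - 12) / (18)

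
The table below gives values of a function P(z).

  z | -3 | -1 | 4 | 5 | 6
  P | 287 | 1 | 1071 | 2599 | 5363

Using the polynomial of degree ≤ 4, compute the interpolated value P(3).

Using Newton's divided-difference form:
P[-3,-1] = (1 - 287) / (-1 - (-3)) = -143
P[-1,4] = (1071 - 1) / (4 - (-1)) = 214
P[4,5] = (2599 - 1071) / (5 - 4) = 1528
P[5,6] = (5363 - 2599) / (6 - 5) = 2764
P[-3,-1,4] = (214 - (-143)) / (4 - (-3)) = 51
P[-1,4,5] = (1528 - 214) / (5 - (-1)) = 219
P[4,5,6] = (2764 - 1528) / (6 - 4) = 618
P[-3,-1,4,5] = (219 - 51) / (5 - (-3)) = 21
P[-1,4,5,6] = (618 - 219) / (6 - (-1)) = 57
P[-3,-1,4,5,6] = (57 - 21) / (6 - (-3)) = 4
P(3) = 287 + (-143)·(6) + 51·(6)·(4) + 21·(6)·(4)·(-1) + 4·(6)·(4)·(-1)·(-2) = 341

341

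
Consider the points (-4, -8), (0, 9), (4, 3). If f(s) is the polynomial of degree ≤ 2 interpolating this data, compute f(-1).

Evaluate each Lagrange basis at s = -1:
L_0(-1) = (-1)·(-5)/[(-4)·(-8)] = 5/32
L_1(-1) = (3)·(-5)/[(4)·(-4)] = 15/16
L_2(-1) = (3)·(-1)/[(8)·(4)] = -3/32
Sum: (-8)·(5/32) + 9·(15/16) + 3·(-3/32) = 221/32

221/32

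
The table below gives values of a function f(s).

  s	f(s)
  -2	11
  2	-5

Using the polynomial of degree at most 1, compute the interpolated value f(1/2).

1

L_0(1/2) = (-3/2)/[(-4)] = 3/8
L_1(1/2) = (5/2)/[(4)] = 5/8
Sum: 11·(3/8) + (-5)·(5/8) = 1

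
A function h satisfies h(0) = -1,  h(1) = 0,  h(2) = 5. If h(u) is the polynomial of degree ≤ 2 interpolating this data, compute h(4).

Evaluate each Lagrange basis at u = 4:
L_0(4) = (3)·(2)/[(-1)·(-2)] = 3
L_1(4) = (4)·(2)/[(1)·(-1)] = -8
L_2(4) = (4)·(3)/[(2)·(1)] = 6
Sum: (-1)·(3) + 0 + 5·(6) = 27

27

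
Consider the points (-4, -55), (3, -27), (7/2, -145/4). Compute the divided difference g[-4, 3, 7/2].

g[-4,3] = (-27 - (-55)) / (3 - (-4)) = 4
g[3,7/2] = (-145/4 - (-27)) / (7/2 - 3) = -37/2
g[-4,3,7/2] = (-37/2 - 4) / (7/2 - (-4)) = -3

-3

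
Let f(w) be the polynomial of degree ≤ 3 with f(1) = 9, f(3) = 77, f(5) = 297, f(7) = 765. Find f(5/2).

99/2

L_0(5/2) = (-1/2)·(-5/2)·(-9/2)/[(-2)·(-4)·(-6)] = 15/128
L_1(5/2) = (3/2)·(-5/2)·(-9/2)/[(2)·(-2)·(-4)] = 135/128
L_2(5/2) = (3/2)·(-1/2)·(-9/2)/[(4)·(2)·(-2)] = -27/128
L_3(5/2) = (3/2)·(-1/2)·(-5/2)/[(6)·(4)·(2)] = 5/128
Sum: 9·(15/128) + 77·(135/128) + 297·(-27/128) + 765·(5/128) = 99/2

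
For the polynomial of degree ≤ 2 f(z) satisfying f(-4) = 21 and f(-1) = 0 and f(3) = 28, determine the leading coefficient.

2

The leading coefficient equals the top divided difference f[-4,-1,3].
f[-4,-1] = (0 - 21) / (-1 - (-4)) = -7
f[-1,3] = (28 - 0) / (3 - (-1)) = 7
f[-4,-1,3] = (7 - (-7)) / (3 - (-4)) = 2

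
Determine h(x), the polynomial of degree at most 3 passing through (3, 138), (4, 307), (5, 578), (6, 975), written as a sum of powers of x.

h(x) = 4x^3 + 3x^2 + 3

Build the Lagrange basis polynomials:
L_0(x) = (x - 4)(x - 5)(x - 6) / [-6] = -(1/6)x^3 + (5/2)x^2 - (37/3)x + 20
L_1(x) = (x - 3)(x - 5)(x - 6) / [2] = (1/2)x^3 - 7x^2 + (63/2)x - 45
L_2(x) = (x - 3)(x - 4)(x - 6) / [-2] = -(1/2)x^3 + (13/2)x^2 - 27x + 36
L_3(x) = (x - 3)(x - 4)(x - 5) / [6] = (1/6)x^3 - 2x^2 + (47/6)x - 10
h(x) = 138·L_0 + 307·L_1 + 578·L_2 + 975·L_3
  138·L_0(x) = -23x^3 + 345x^2 - 1702x + 2760
  307·L_1(x) = (307/2)x^3 - 2149x^2 + (19341/2)x - 13815
  578·L_2(x) = -289x^3 + 3757x^2 - 15606x + 20808
  975·L_3(x) = (325/2)x^3 - 1950x^2 + (15275/2)x - 9750
Adding term by term: 4x^3 + 3x^2 + 3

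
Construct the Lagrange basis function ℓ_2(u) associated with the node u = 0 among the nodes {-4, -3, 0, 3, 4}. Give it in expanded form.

ℓ_2(u) = (1/144)u^4 - (25/144)u^2 + 1

ℓ_2(u) = (u + 4)(u + 3)(u - 3)(u - 4) / [(4)·(3)·(-3)·(-4)]
       = (u^4 - 25u^2 + 144) / (144)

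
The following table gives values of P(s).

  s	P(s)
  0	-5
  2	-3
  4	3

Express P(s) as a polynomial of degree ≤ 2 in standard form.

P(s) = (1/2)s^2 - 5

L_0(s) = (s - 2)(s - 4) / [8] = (1/8)s^2 - (3/4)s + 1
L_1(s) = s(s - 4) / [-4] = -(1/4)s^2 + s
L_2(s) = s(s - 2) / [8] = (1/8)s^2 - (1/4)s
P(s) = (-5)·L_0 + (-3)·L_1 + 3·L_2
  (-5)·L_0(s) = -(5/8)s^2 + (15/4)s - 5
  (-3)·L_1(s) = (3/4)s^2 - 3s
  3·L_2(s) = (3/8)s^2 - (3/4)s
Adding term by term: (1/2)s^2 - 5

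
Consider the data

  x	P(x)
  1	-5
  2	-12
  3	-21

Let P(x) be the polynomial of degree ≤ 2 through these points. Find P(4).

Evaluate each Lagrange basis at x = 4:
L_0(4) = (2)·(1)/[(-1)·(-2)] = 1
L_1(4) = (3)·(1)/[(1)·(-1)] = -3
L_2(4) = (3)·(2)/[(2)·(1)] = 3
Sum: (-5)·(1) + (-12)·(-3) + (-21)·(3) = -32

-32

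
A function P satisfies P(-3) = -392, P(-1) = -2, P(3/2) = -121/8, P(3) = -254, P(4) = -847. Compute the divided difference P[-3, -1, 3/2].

-89/2

P[-3,-1] = (-2 - (-392)) / (-1 - (-3)) = 195
P[-1,3/2] = (-121/8 - (-2)) / (3/2 - (-1)) = -21/4
P[-3,-1,3/2] = (-21/4 - 195) / (3/2 - (-3)) = -89/2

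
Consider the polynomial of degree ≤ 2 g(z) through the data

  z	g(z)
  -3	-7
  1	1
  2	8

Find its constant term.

L_0(z) = (z - 1)(z - 2) / [20] = (1/20)z^2 - (3/20)z + 1/10
L_1(z) = (z + 3)(z - 2) / [-4] = -(1/4)z^2 - (1/4)z + 3/2
L_2(z) = (z + 3)(z - 1) / [5] = (1/5)z^2 + (2/5)z - 3/5
g(z) = (-7)·L_0 + 1·L_1 + 8·L_2
Only the constant term is needed; take it from each L_i and combine:
(-7)·(1/10) + 1·(3/2) + 8·(-3/5) = -4

-4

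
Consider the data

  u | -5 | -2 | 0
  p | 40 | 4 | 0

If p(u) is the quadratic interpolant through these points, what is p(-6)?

60

Using Newton's divided-difference form:
p[-5,-2] = (4 - 40) / (-2 - (-5)) = -12
p[-2,0] = (0 - 4) / (0 - (-2)) = -2
p[-5,-2,0] = (-2 - (-12)) / (0 - (-5)) = 2
p(-6) = 40 + (-12)·(-1) + 2·(-1)·(-4) = 60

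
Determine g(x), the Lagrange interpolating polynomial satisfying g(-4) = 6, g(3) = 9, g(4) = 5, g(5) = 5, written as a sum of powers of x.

L_0(x) = (x - 3)(x - 4)(x - 5) / [-504] = -(1/504)x^3 + (1/42)x^2 - (47/504)x + 5/42
L_1(x) = (x + 4)(x - 4)(x - 5) / [14] = (1/14)x^3 - (5/14)x^2 - (8/7)x + 40/7
L_2(x) = (x + 4)(x - 3)(x - 5) / [-8] = -(1/8)x^3 + (1/2)x^2 + (17/8)x - 15/2
L_3(x) = (x + 4)(x - 3)(x - 4) / [18] = (1/18)x^3 - (1/6)x^2 - (8/9)x + 8/3
g(x) = 6·L_0 + 9·L_1 + 5·L_2 + 5·L_3
  6·L_0(x) = -(1/84)x^3 + (1/7)x^2 - (47/84)x + 5/7
  9·L_1(x) = (9/14)x^3 - (45/14)x^2 - (72/7)x + 360/7
  5·L_2(x) = -(5/8)x^3 + (5/2)x^2 + (85/8)x - 75/2
  5·L_3(x) = (5/18)x^3 - (5/6)x^2 - (40/9)x + 40/3
Adding term by term: (143/504)x^3 - (59/42)x^2 - (2351/504)x + 1175/42

g(x) = (143/504)x^3 - (59/42)x^2 - (2351/504)x + 1175/42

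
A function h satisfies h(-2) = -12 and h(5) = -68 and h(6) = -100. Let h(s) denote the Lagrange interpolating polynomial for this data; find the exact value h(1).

Evaluate each Lagrange basis at s = 1:
L_0(1) = (-4)·(-5)/[(-7)·(-8)] = 5/14
L_1(1) = (3)·(-5)/[(7)·(-1)] = 15/7
L_2(1) = (3)·(-4)/[(8)·(1)] = -3/2
Sum: (-12)·(5/14) + (-68)·(15/7) + (-100)·(-3/2) = 0

0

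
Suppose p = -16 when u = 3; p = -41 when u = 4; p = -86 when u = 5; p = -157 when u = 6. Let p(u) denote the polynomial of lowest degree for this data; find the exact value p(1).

-2

Using Newton's divided-difference form:
p[3,4] = (-41 - (-16)) / (4 - 3) = -25
p[4,5] = (-86 - (-41)) / (5 - 4) = -45
p[5,6] = (-157 - (-86)) / (6 - 5) = -71
p[3,4,5] = (-45 - (-25)) / (5 - 3) = -10
p[4,5,6] = (-71 - (-45)) / (6 - 4) = -13
p[3,4,5,6] = (-13 - (-10)) / (6 - 3) = -1
p(1) = -16 + (-25)·(-2) + (-10)·(-2)·(-3) + (-1)·(-2)·(-3)·(-4) = -2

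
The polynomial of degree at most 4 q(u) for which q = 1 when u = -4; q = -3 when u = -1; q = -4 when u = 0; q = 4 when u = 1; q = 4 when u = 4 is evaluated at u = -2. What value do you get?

199/40

Using Newton's divided-difference form:
q[-4,-1] = (-3 - 1) / (-1 - (-4)) = -4/3
q[-1,0] = (-4 - (-3)) / (0 - (-1)) = -1
q[0,1] = (4 - (-4)) / (1 - 0) = 8
q[1,4] = (4 - 4) / (4 - 1) = 0
q[-4,-1,0] = (-1 - (-4/3)) / (0 - (-4)) = 1/12
q[-1,0,1] = (8 - (-1)) / (1 - (-1)) = 9/2
q[0,1,4] = (0 - 8) / (4 - 0) = -2
q[-4,-1,0,1] = (9/2 - 1/12) / (1 - (-4)) = 53/60
q[-1,0,1,4] = (-2 - 9/2) / (4 - (-1)) = -13/10
q[-4,-1,0,1,4] = (-13/10 - 53/60) / (4 - (-4)) = -131/480
q(-2) = 1 + (-4/3)·(2) + (1/12)·(2)·(-1) + (53/60)·(2)·(-1)·(-2) + (-131/480)·(2)·(-1)·(-2)·(-3) = 199/40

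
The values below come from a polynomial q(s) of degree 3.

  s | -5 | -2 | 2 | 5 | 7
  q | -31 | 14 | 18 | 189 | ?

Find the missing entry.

The 4 known values determine q uniquely (degree ≤ 3).
Evaluate each Lagrange basis at s = 7:
L_0(7) = (9)·(5)·(2)/[(-3)·(-7)·(-10)] = -3/7
L_1(7) = (12)·(5)·(2)/[(3)·(-4)·(-7)] = 10/7
L_2(7) = (12)·(9)·(2)/[(7)·(4)·(-3)] = -18/7
L_3(7) = (12)·(9)·(5)/[(10)·(7)·(3)] = 18/7
Sum: (-31)·(-3/7) + 14·(10/7) + 18·(-18/7) + 189·(18/7) = 473

473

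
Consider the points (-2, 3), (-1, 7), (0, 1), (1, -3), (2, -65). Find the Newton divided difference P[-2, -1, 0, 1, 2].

P[-2,-1] = (7 - 3) / (-1 - (-2)) = 4
P[-1,0] = (1 - 7) / (0 - (-1)) = -6
P[0,1] = (-3 - 1) / (1 - 0) = -4
P[1,2] = (-65 - (-3)) / (2 - 1) = -62
P[-2,-1,0] = (-6 - 4) / (0 - (-2)) = -5
P[-1,0,1] = (-4 - (-6)) / (1 - (-1)) = 1
P[0,1,2] = (-62 - (-4)) / (2 - 0) = -29
P[-2,-1,0,1] = (1 - (-5)) / (1 - (-2)) = 2
P[-1,0,1,2] = (-29 - 1) / (2 - (-1)) = -10
P[-2,-1,0,1,2] = (-10 - 2) / (2 - (-2)) = -3

-3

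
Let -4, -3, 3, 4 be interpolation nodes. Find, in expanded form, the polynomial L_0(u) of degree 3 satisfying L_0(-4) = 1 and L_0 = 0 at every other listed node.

L_0(u) = (u + 3)(u - 3)(u - 4) / [(-1)·(-7)·(-8)]
       = (u^3 - 4u^2 - 9u + 36) / (-56)

L_0(u) = -(1/56)u^3 + (1/14)u^2 + (9/56)u - 9/14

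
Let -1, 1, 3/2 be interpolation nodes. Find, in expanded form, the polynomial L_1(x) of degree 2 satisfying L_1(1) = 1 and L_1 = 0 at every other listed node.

L_1(x) = -x^2 + (1/2)x + 3/2

L_1(x) = (x + 1)(x - 3/2) / [(2)·(-1/2)]
       = (x^2 - (1/2)x - 3/2) / (-1)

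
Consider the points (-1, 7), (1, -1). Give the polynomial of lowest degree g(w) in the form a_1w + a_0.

L_0(w) = (w - 1) / [-2] = -(1/2)w + 1/2
L_1(w) = (w + 1) / [2] = (1/2)w + 1/2
g(w) = 7·L_0 + (-1)·L_1
  7·L_0(w) = -(7/2)w + 7/2
  (-1)·L_1(w) = -(1/2)w - 1/2
Adding term by term: -4w + 3

g(w) = -4w + 3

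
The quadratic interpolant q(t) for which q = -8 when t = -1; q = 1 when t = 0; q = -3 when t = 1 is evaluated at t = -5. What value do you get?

Evaluate each Lagrange basis at t = -5:
L_0(-5) = (-5)·(-6)/[(-1)·(-2)] = 15
L_1(-5) = (-4)·(-6)/[(1)·(-1)] = -24
L_2(-5) = (-4)·(-5)/[(2)·(1)] = 10
Sum: (-8)·(15) + 1·(-24) + (-3)·(10) = -174

-174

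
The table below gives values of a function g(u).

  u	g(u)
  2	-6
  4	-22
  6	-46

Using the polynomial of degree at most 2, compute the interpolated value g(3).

Using Newton's divided-difference form:
g[2,4] = (-22 - (-6)) / (4 - 2) = -8
g[4,6] = (-46 - (-22)) / (6 - 4) = -12
g[2,4,6] = (-12 - (-8)) / (6 - 2) = -1
g(3) = -6 + (-8)·(1) + (-1)·(1)·(-1) = -13

-13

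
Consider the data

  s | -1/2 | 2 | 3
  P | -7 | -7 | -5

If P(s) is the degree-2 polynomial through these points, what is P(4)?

Using Newton's divided-difference form:
P[-1/2,2] = (-7 - (-7)) / (2 - (-1/2)) = 0
P[2,3] = (-5 - (-7)) / (3 - 2) = 2
P[-1/2,2,3] = (2 - 0) / (3 - (-1/2)) = 4/7
P(4) = -7 + 0·(9/2) + (4/7)·(9/2)·(2) = -13/7

-13/7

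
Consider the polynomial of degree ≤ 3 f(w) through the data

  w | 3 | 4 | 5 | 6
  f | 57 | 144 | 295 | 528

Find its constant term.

Build the Lagrange basis polynomials:
L_0(w) = (w - 4)(w - 5)(w - 6) / [-6] = -(1/6)w^3 + (5/2)w^2 - (37/3)w + 20
L_1(w) = (w - 3)(w - 5)(w - 6) / [2] = (1/2)w^3 - 7w^2 + (63/2)w - 45
L_2(w) = (w - 3)(w - 4)(w - 6) / [-2] = -(1/2)w^3 + (13/2)w^2 - 27w + 36
L_3(w) = (w - 3)(w - 4)(w - 5) / [6] = (1/6)w^3 - 2w^2 + (47/6)w - 10
f(w) = 57·L_0 + 144·L_1 + 295·L_2 + 528·L_3
Only the constant term is needed; take it from each L_i and combine:
57·(20) + 144·(-45) + 295·(36) + 528·(-10) = 0

0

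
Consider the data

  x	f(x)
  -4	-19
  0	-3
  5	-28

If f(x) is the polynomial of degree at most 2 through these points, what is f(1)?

-4

Evaluate each Lagrange basis at x = 1:
L_0(1) = (1)·(-4)/[(-4)·(-9)] = -1/9
L_1(1) = (5)·(-4)/[(4)·(-5)] = 1
L_2(1) = (5)·(1)/[(9)·(5)] = 1/9
Sum: (-19)·(-1/9) + (-3)·(1) + (-28)·(1/9) = -4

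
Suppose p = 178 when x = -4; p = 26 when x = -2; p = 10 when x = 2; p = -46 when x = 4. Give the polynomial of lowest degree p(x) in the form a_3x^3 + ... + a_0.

Build the Lagrange basis polynomials:
L_0(x) = (x + 2)(x - 2)(x - 4) / [-96] = -(1/96)x^3 + (1/24)x^2 + (1/24)x - 1/6
L_1(x) = (x + 4)(x - 2)(x - 4) / [48] = (1/48)x^3 - (1/24)x^2 - (1/3)x + 2/3
L_2(x) = (x + 4)(x + 2)(x - 4) / [-48] = -(1/48)x^3 - (1/24)x^2 + (1/3)x + 2/3
L_3(x) = (x + 4)(x + 2)(x - 2) / [96] = (1/96)x^3 + (1/24)x^2 - (1/24)x - 1/6
p(x) = 178·L_0 + 26·L_1 + 10·L_2 + (-46)·L_3
  178·L_0(x) = -(89/48)x^3 + (89/12)x^2 + (89/12)x - 89/3
  26·L_1(x) = (13/24)x^3 - (13/12)x^2 - (26/3)x + 52/3
  10·L_2(x) = -(5/24)x^3 - (5/12)x^2 + (10/3)x + 20/3
  (-46)·L_3(x) = -(23/48)x^3 - (23/12)x^2 + (23/12)x + 23/3
Adding term by term: -2x^3 + 4x^2 + 4x + 2

p(x) = -2x^3 + 4x^2 + 4x + 2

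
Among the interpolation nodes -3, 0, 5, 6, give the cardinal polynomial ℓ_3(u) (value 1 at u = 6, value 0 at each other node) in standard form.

ℓ_3(u) = (u + 3)u(u - 5) / [(9)·(6)·(1)]
       = (u^3 - 2u^2 - 15u) / (54)

ℓ_3(u) = (1/54)u^3 - (1/27)u^2 - (5/18)u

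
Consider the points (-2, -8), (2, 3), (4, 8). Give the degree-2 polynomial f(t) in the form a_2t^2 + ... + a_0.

Newton's divided differences:
f[-2,2] = (3 - (-8)) / (2 - (-2)) = 11/4
f[2,4] = (8 - 3) / (4 - 2) = 5/2
f[-2,2,4] = (5/2 - 11/4) / (4 - (-2)) = -1/24
f(t) = -8 + (11/4)·(t + 2) + (-1/24)·(t + 2)(t - 2)
Expanding: f(t) = -(1/24)t^2 + (11/4)t - 7/3

f(t) = -(1/24)t^2 + (11/4)t - 7/3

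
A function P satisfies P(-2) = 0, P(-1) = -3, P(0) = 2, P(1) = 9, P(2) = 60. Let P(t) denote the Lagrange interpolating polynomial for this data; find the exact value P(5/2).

513/4

L_0(5/2) = (7/2)·(5/2)·(3/2)·(1/2)/[(-1)·(-2)·(-3)·(-4)] = 35/128
L_1(5/2) = (9/2)·(5/2)·(3/2)·(1/2)/[(1)·(-1)·(-2)·(-3)] = -45/32
L_2(5/2) = (9/2)·(7/2)·(3/2)·(1/2)/[(2)·(1)·(-1)·(-2)] = 189/64
L_3(5/2) = (9/2)·(7/2)·(5/2)·(1/2)/[(3)·(2)·(1)·(-1)] = -105/32
L_4(5/2) = (9/2)·(7/2)·(5/2)·(3/2)/[(4)·(3)·(2)·(1)] = 315/128
Sum: 0 + (-3)·(-45/32) + 2·(189/64) + 9·(-105/32) + 60·(315/128) = 513/4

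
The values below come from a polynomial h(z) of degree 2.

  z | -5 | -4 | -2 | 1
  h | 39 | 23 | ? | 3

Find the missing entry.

3

The 3 known values determine h uniquely (degree ≤ 2).
Evaluate each Lagrange basis at z = -2:
L_0(-2) = (2)·(-3)/[(-1)·(-6)] = -1
L_1(-2) = (3)·(-3)/[(1)·(-5)] = 9/5
L_2(-2) = (3)·(2)/[(6)·(5)] = 1/5
Sum: 39·(-1) + 23·(9/5) + 3·(1/5) = 3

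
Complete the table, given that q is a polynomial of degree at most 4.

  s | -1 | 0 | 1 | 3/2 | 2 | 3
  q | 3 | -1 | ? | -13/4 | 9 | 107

The 5 known values determine q uniquely (degree ≤ 4).
L_0(1) = (1)·(-1/2)·(-1)·(-2)/[(-1)·(-5/2)·(-3)·(-4)] = -1/30
L_1(1) = (2)·(-1/2)·(-1)·(-2)/[(1)·(-3/2)·(-2)·(-3)] = 2/9
L_2(1) = (2)·(1)·(-1)·(-2)/[(5/2)·(3/2)·(-1/2)·(-3/2)] = 64/45
L_3(1) = (2)·(1)·(-1/2)·(-2)/[(3)·(2)·(1/2)·(-1)] = -2/3
L_4(1) = (2)·(1)·(-1/2)·(-1)/[(4)·(3)·(3/2)·(1)] = 1/18
Sum: 3·(-1/30) + (-1)·(2/9) + (-13/4)·(64/45) + 9·(-2/3) + 107·(1/18) = -5

-5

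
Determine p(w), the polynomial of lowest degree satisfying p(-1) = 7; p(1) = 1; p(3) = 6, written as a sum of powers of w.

Build the Lagrange basis polynomials:
L_0(w) = (w - 1)(w - 3) / [8] = (1/8)w^2 - (1/2)w + 3/8
L_1(w) = (w + 1)(w - 3) / [-4] = -(1/4)w^2 + (1/2)w + 3/4
L_2(w) = (w + 1)(w - 1) / [8] = (1/8)w^2 - 1/8
p(w) = 7·L_0 + 1·L_1 + 6·L_2
  7·L_0(w) = (7/8)w^2 - (7/2)w + 21/8
  1·L_1(w) = -(1/4)w^2 + (1/2)w + 3/4
  6·L_2(w) = (3/4)w^2 - 3/4
Adding term by term: (11/8)w^2 - 3w + 21/8

p(w) = (11/8)w^2 - 3w + 21/8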